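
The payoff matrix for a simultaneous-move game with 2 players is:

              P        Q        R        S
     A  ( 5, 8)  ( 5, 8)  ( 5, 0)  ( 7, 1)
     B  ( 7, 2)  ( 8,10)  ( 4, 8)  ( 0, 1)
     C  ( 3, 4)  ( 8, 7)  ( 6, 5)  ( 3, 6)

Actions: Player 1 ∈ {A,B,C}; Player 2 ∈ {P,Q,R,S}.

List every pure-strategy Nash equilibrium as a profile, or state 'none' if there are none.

(A,P): not NE [P1→B gives 7>5]
(A,Q): not NE [P1→C gives 8>5]
(A,R): not NE [P1→C gives 6>5; P2→Q gives 8>0]
(A,S): not NE [P2→Q gives 8>1]
(B,P): not NE [P2→Q gives 10>2]
(B,Q): NE
(B,R): not NE [P1→C gives 6>4; P2→Q gives 10>8]
(B,S): not NE [P1→A gives 7>0; P2→Q gives 10>1]
(C,P): not NE [P1→B gives 7>3; P2→Q gives 7>4]
(C,Q): NE
(C,R): not NE [P2→Q gives 7>5]
(C,S): not NE [P1→A gives 7>3; P2→Q gives 7>6]

Nash profiles: (B,Q), (C,Q)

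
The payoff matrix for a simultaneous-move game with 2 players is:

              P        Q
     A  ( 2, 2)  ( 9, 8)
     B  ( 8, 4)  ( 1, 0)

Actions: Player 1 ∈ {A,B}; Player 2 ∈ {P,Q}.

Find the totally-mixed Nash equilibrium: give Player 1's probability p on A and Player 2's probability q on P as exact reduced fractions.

P1 indiff ⇒ q·2+(1-q)·9 = q·8+(1-q)·1 ⇒ q(-6) = (1-q)(-8) ⇒ q = 4/7
P2 indiff ⇒ p·2+(1-p)·4 = p·8+(1-p)·0 ⇒ p(-6) = (1-p)(-4) ⇒ p = 2/5

(p,q) = (2/5, 4/7)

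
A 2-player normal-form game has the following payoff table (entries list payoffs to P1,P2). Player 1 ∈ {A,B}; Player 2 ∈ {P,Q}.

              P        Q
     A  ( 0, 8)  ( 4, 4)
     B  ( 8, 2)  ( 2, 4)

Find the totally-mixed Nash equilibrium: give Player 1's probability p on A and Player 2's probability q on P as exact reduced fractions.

(p,q) = (1/3, 1/5)

P1 indiff ⇒ q·0+(1-q)·4 = q·8+(1-q)·2 ⇒ q(-8) = (1-q)(-2) ⇒ q = 1/5
P2 indiff ⇒ p·8+(1-p)·2 = p·4+(1-p)·4 ⇒ p(4) = (1-p)(2) ⇒ p = 1/3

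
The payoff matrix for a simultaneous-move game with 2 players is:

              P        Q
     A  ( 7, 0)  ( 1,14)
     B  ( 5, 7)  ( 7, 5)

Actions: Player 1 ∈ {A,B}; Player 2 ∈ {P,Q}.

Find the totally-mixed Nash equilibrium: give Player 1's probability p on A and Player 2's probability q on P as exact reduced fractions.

(p,q) = (1/8, 3/4)

P1 indiff ⇒ q·7+(1-q)·1 = q·5+(1-q)·7 ⇒ q(2) = (1-q)(6) ⇒ q = 3/4
P2 indiff ⇒ p·0+(1-p)·7 = p·14+(1-p)·5 ⇒ p(-14) = (1-p)(-2) ⇒ p = 1/8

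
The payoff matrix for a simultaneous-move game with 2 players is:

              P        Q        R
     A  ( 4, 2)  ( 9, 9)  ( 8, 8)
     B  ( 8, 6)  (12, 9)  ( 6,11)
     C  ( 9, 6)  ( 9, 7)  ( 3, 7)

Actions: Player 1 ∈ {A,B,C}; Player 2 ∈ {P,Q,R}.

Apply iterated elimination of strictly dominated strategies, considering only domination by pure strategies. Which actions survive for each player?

P2 drop P (Q beats it: A:9>2 B:9>6 C:7>6)
P1 drop C (B beats it: Q:12>9 R:6>3)
P1→{A,B} P2→{Q,R}

Survivors P1:{A,B} P2:{Q,R}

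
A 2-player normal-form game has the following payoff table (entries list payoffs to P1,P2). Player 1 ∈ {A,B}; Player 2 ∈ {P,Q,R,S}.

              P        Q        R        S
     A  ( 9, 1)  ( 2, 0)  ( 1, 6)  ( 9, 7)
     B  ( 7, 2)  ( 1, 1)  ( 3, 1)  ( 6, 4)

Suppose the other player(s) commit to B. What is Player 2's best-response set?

P2 best: {S}

u_2(P vs B) = 2
u_2(Q vs B) = 1
u_2(R vs B) = 1
u_2(S vs B) = 4
max payoff 4 at {S}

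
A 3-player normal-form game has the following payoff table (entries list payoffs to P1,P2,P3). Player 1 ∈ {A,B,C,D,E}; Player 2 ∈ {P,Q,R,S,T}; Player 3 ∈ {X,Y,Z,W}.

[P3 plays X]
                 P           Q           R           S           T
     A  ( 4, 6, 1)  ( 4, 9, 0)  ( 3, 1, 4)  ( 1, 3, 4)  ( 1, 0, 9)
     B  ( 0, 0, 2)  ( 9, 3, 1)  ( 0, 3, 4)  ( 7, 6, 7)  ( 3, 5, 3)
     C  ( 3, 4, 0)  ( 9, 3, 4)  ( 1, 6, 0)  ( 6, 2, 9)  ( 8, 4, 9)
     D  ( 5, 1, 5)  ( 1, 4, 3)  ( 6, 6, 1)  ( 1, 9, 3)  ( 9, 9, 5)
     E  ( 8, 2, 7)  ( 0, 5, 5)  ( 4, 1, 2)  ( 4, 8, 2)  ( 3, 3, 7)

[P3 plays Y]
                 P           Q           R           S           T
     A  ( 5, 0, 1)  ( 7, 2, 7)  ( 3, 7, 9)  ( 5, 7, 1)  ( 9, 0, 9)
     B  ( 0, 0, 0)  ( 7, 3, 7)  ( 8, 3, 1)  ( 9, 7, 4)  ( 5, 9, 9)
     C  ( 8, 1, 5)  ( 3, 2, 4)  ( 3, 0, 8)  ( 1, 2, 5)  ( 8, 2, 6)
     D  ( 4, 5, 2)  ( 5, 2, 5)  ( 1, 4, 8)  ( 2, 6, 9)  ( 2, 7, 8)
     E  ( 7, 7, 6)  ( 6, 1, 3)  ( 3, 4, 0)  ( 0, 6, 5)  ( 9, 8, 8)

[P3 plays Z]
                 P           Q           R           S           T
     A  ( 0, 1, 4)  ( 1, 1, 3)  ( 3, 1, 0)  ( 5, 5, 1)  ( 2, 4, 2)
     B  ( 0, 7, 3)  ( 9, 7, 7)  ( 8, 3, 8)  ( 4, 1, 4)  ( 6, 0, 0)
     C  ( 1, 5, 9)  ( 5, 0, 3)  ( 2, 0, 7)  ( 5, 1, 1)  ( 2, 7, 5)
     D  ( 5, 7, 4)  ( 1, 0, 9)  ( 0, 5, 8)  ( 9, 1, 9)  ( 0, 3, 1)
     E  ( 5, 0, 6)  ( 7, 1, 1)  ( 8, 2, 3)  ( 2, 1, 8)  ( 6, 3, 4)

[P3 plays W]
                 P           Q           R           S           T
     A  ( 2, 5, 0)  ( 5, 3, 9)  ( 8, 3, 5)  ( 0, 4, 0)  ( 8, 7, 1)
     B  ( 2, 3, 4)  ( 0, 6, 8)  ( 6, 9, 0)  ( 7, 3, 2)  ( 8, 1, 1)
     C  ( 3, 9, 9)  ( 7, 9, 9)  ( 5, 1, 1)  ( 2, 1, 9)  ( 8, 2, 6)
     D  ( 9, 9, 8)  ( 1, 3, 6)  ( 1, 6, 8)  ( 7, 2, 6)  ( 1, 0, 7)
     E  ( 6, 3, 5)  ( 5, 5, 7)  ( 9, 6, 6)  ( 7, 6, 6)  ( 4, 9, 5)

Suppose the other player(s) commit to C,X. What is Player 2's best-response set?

u_2(P vs C,X) = 4
u_2(Q vs C,X) = 3
u_2(R vs C,X) = 6
u_2(S vs C,X) = 2
u_2(T vs C,X) = 4
max payoff 6 at {R}

argmax u_2 = {R}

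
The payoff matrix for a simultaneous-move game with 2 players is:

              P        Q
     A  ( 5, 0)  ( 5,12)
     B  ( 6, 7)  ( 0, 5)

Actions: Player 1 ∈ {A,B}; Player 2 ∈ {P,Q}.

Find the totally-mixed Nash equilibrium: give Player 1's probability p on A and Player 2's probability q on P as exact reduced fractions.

P1 indiff ⇒ q·5+(1-q)·5 = q·6+(1-q)·0 ⇒ q(-1) = (1-q)(-5) ⇒ q = 5/6
P2 indiff ⇒ p·0+(1-p)·7 = p·12+(1-p)·5 ⇒ p(-12) = (1-p)(-2) ⇒ p = 1/7

(p,q) = (1/7, 5/6)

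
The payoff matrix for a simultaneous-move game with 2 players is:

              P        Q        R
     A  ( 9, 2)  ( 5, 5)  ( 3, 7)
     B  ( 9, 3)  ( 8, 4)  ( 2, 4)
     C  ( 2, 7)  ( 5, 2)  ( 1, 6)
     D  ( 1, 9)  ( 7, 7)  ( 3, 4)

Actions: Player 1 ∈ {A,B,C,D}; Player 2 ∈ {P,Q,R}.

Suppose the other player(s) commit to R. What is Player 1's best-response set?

argmax u_1 = {A,D}

u_1(A vs R) = 3
u_1(B vs R) = 2
u_1(C vs R) = 1
u_1(D vs R) = 3
max payoff 3 at {A,D}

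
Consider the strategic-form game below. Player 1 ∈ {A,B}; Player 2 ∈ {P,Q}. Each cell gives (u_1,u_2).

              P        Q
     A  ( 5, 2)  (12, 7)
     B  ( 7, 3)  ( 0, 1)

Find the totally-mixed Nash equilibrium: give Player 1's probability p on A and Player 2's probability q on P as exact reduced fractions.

P1 indiff ⇒ q·5+(1-q)·12 = q·7+(1-q)·0 ⇒ q(-2) = (1-q)(-12) ⇒ q = 6/7
P2 indiff ⇒ p·2+(1-p)·3 = p·7+(1-p)·1 ⇒ p(-5) = (1-p)(-2) ⇒ p = 2/7

p=2/7, q=6/7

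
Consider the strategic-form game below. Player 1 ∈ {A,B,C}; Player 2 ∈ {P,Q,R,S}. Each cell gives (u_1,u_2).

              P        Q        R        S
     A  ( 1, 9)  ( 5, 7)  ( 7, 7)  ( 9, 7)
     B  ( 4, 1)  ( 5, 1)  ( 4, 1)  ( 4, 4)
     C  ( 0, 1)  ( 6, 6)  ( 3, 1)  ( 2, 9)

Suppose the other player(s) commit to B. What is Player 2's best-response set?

P2 best: {S}

u_2(P vs B) = 1
u_2(Q vs B) = 1
u_2(R vs B) = 1
u_2(S vs B) = 4
max payoff 4 at {S}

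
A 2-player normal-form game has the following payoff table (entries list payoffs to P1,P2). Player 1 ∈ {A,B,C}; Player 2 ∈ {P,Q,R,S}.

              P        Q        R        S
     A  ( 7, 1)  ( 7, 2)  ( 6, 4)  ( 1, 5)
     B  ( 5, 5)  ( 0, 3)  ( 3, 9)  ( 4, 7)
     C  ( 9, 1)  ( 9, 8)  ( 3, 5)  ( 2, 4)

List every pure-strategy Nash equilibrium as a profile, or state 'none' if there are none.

(A,P): not NE [P1→C gives 9>7; P2→S gives 5>1]
(A,Q): not NE [P1→C gives 9>7; P2→S gives 5>2]
(A,R): not NE [P2→S gives 5>4]
(A,S): not NE [P1→B gives 4>1]
(B,P): not NE [P1→C gives 9>5; P2→R gives 9>5]
(B,Q): not NE [P1→C gives 9>0; P2→R gives 9>3]
(B,R): not NE [P1→A gives 6>3]
(B,S): not NE [P2→R gives 9>7]
(C,P): not NE [P2→Q gives 8>1]
(C,Q): NE
(C,R): not NE [P1→A gives 6>3; P2→Q gives 8>5]
(C,S): not NE [P1→B gives 4>2; P2→Q gives 8>4]

NE set: (C,Q)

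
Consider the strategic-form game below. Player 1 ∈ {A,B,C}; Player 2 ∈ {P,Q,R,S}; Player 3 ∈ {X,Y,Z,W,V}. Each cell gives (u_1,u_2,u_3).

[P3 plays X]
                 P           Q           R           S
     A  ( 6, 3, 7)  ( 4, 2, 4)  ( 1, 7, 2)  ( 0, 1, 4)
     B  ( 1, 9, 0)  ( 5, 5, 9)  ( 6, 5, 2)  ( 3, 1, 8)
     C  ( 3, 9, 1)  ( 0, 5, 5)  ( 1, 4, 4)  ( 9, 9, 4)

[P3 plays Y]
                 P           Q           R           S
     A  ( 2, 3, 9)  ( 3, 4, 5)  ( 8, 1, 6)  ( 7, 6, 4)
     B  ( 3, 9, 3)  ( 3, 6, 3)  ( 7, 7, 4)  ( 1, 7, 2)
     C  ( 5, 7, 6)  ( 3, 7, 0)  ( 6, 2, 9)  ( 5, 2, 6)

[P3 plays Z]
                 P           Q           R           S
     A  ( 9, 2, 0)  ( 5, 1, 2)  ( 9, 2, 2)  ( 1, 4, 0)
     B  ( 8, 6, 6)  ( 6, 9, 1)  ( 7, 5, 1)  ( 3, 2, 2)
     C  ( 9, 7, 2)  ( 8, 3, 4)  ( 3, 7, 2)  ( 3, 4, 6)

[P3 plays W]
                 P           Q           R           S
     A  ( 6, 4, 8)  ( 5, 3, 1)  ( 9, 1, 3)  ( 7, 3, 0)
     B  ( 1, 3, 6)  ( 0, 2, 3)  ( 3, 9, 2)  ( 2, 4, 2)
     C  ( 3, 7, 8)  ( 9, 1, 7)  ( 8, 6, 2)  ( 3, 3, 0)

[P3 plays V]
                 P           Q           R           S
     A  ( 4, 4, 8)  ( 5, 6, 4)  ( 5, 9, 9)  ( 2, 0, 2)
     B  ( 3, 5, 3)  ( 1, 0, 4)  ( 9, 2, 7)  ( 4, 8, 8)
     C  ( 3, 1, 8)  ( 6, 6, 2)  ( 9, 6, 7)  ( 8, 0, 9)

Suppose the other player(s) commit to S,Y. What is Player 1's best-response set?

P1 best: {A}

u_1(A vs S,Y) = 7
u_1(B vs S,Y) = 1
u_1(C vs S,Y) = 5
max payoff 7 at {A}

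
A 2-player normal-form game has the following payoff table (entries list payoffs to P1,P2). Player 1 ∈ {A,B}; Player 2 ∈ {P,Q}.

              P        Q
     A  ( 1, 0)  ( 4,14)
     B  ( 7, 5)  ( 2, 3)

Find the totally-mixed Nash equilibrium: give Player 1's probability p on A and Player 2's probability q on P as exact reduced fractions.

P1 indiff ⇒ q·1+(1-q)·4 = q·7+(1-q)·2 ⇒ q(-6) = (1-q)(-2) ⇒ q = 1/4
P2 indiff ⇒ p·0+(1-p)·5 = p·14+(1-p)·3 ⇒ p(-14) = (1-p)(-2) ⇒ p = 1/8

(p,q) = (1/8, 1/4)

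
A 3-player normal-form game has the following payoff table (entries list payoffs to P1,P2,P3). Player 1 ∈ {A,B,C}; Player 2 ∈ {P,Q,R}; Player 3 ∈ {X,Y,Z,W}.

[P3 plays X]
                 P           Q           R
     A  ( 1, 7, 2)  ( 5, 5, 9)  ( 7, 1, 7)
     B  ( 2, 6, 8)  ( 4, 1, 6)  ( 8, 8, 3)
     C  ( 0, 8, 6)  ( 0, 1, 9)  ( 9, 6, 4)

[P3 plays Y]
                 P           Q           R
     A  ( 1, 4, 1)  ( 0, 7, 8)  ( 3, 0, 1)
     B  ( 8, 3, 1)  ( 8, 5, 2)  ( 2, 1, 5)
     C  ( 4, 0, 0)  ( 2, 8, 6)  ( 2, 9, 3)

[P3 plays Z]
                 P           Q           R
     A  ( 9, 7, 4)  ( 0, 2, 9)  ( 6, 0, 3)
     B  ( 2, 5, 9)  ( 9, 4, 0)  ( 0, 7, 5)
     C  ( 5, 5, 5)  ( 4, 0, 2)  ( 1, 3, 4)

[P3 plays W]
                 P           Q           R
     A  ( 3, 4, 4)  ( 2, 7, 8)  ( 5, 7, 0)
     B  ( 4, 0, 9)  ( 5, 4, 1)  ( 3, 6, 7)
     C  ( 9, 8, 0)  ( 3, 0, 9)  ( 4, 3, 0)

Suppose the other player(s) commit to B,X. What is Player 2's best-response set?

argmax u_2 = {R}

u_2(P vs B,X) = 6
u_2(Q vs B,X) = 1
u_2(R vs B,X) = 8
max payoff 8 at {R}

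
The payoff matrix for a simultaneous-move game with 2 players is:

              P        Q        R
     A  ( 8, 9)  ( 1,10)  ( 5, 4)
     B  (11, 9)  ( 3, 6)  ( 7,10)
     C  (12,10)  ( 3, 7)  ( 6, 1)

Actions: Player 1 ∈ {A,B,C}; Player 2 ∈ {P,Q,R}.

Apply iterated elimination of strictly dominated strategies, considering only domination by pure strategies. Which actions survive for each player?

IESDS → P1:{B,C} P2:{P,R}

P1 drop A (B beats it: P:11>8 Q:3>1 R:7>5)
P2 drop Q (P beats it: B:9>6 C:10>7)
P1→{B,C} P2→{P,R}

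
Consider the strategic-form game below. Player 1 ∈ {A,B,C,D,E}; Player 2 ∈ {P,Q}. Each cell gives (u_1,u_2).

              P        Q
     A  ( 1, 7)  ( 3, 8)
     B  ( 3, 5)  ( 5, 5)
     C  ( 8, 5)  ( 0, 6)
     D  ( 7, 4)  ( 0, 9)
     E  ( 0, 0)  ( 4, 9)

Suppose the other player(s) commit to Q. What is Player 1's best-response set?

BR_1 = {B}

u_1(A vs Q) = 3
u_1(B vs Q) = 5
u_1(C vs Q) = 0
u_1(D vs Q) = 0
u_1(E vs Q) = 4
max payoff 5 at {B}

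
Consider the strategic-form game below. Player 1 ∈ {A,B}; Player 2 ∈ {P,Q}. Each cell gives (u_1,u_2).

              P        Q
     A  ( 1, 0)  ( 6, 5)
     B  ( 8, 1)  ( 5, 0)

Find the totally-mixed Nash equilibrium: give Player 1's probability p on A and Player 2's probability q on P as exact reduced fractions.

(p,q) = (1/6, 1/8)

P1 indiff ⇒ q·1+(1-q)·6 = q·8+(1-q)·5 ⇒ q(-7) = (1-q)(-1) ⇒ q = 1/8
P2 indiff ⇒ p·0+(1-p)·1 = p·5+(1-p)·0 ⇒ p(-5) = (1-p)(-1) ⇒ p = 1/6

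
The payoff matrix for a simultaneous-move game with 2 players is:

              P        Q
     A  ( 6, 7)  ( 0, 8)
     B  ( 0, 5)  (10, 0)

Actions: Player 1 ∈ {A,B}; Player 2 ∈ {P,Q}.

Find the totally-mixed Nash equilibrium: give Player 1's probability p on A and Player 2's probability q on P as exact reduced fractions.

P1 indiff ⇒ q·6+(1-q)·0 = q·0+(1-q)·10 ⇒ q(6) = (1-q)(10) ⇒ q = 5/8
P2 indiff ⇒ p·7+(1-p)·5 = p·8+(1-p)·0 ⇒ p(-1) = (1-p)(-5) ⇒ p = 5/6

P1 mixes 5/6 on A; P2 mixes 5/8 on P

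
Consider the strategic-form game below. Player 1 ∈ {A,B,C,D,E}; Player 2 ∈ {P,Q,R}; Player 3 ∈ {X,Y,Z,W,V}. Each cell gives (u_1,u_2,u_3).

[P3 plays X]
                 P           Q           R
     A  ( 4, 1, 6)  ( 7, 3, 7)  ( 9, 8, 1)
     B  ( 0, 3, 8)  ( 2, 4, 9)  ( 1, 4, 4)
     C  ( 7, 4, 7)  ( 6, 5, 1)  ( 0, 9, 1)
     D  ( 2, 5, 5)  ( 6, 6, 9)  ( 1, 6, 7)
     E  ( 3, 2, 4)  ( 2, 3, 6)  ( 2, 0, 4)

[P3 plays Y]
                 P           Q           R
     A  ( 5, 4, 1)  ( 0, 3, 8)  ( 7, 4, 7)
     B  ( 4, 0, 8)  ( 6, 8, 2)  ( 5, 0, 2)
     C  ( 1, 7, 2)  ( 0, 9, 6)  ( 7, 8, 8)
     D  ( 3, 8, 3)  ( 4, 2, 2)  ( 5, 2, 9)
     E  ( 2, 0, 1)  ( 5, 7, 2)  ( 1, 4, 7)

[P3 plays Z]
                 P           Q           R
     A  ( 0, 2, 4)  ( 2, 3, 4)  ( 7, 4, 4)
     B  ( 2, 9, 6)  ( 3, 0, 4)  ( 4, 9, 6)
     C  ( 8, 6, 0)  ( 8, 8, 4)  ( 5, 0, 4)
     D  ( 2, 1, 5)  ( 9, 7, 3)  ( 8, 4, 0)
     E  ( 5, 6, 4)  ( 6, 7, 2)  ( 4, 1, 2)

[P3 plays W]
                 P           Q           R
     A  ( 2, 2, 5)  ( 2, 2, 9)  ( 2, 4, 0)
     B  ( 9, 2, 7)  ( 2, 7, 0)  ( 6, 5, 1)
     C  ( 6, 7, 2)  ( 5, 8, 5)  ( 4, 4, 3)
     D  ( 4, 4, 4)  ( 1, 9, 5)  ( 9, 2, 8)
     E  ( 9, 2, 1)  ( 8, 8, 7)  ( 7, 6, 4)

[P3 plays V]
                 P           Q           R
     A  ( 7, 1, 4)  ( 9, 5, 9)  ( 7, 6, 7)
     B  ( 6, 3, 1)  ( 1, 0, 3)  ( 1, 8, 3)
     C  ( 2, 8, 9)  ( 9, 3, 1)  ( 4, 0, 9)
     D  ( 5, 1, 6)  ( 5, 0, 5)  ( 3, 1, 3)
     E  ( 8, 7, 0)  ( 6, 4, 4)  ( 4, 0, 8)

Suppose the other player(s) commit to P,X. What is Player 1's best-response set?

u_1(A vs P,X) = 4
u_1(B vs P,X) = 0
u_1(C vs P,X) = 7
u_1(D vs P,X) = 2
u_1(E vs P,X) = 3
max payoff 7 at {C}

P1 best: {C}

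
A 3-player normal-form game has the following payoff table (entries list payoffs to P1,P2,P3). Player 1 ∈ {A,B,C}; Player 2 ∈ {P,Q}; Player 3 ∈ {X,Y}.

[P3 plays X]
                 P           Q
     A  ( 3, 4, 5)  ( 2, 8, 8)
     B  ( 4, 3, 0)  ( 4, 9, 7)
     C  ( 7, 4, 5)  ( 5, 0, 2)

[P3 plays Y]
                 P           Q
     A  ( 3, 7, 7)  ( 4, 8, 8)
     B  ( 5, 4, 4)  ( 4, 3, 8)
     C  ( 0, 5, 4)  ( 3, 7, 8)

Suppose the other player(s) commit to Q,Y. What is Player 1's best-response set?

BR_1 = {A,B}

u_1(A vs Q,Y) = 4
u_1(B vs Q,Y) = 4
u_1(C vs Q,Y) = 3
max payoff 4 at {A,B}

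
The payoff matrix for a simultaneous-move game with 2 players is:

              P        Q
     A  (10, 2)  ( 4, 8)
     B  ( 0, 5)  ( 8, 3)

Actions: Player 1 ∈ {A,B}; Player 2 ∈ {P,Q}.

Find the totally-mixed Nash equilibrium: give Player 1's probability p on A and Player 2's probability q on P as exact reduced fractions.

p=1/4, q=2/7

P1 indiff ⇒ q·10+(1-q)·4 = q·0+(1-q)·8 ⇒ q(10) = (1-q)(4) ⇒ q = 2/7
P2 indiff ⇒ p·2+(1-p)·5 = p·8+(1-p)·3 ⇒ p(-6) = (1-p)(-2) ⇒ p = 1/4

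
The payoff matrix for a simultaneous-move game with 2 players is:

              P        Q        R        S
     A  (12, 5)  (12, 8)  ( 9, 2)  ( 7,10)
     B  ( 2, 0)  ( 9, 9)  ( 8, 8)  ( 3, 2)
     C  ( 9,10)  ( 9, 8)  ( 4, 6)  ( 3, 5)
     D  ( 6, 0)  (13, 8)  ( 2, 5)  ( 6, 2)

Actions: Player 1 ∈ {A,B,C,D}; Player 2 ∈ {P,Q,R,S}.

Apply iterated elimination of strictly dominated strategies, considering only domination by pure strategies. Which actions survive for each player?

IESDS → P1:{A,D} P2:{Q,S}

P1 drop B (A beats it: P:12>2 Q:12>9 R:9>8 S:7>3)
P1 drop C (A beats it: P:12>9 Q:12>9 R:9>4 S:7>3)
P2 drop P (Q beats it: A:8>5 D:8>0)
P2 drop R (Q beats it: A:8>2 D:8>5)
P1→{A,D} P2→{Q,S}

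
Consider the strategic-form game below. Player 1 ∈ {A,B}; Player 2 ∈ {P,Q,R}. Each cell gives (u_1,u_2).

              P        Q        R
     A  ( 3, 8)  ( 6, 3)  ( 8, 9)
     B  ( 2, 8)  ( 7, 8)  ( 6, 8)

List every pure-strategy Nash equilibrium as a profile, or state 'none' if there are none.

(A,P): not NE [P2→R gives 9>8]
(A,Q): not NE [P1→B gives 7>6; P2→R gives 9>3]
(A,R): NE
(B,P): not NE [P1→A gives 3>2]
(B,Q): NE
(B,R): not NE [P1→A gives 8>6]

Nash profiles: (A,R), (B,Q)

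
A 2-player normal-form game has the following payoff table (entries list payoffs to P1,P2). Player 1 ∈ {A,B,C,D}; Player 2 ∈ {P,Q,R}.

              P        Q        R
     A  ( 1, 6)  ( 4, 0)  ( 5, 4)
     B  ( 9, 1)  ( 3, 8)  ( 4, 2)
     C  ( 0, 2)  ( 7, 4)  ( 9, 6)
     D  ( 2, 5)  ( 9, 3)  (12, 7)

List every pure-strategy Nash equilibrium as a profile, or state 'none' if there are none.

(A,P): not NE [P1→B gives 9>1]
(A,Q): not NE [P1→D gives 9>4; P2→P gives 6>0]
(A,R): not NE [P1→D gives 12>5; P2→P gives 6>4]
(B,P): not NE [P2→Q gives 8>1]
(B,Q): not NE [P1→D gives 9>3]
(B,R): not NE [P1→D gives 12>4; P2→Q gives 8>2]
(C,P): not NE [P1→B gives 9>0; P2→R gives 6>2]
(C,Q): not NE [P1→D gives 9>7; P2→R gives 6>4]
(C,R): not NE [P1→D gives 12>9]
(D,P): not NE [P1→B gives 9>2; P2→R gives 7>5]
(D,Q): not NE [P2→R gives 7>3]
(D,R): NE

PSNE = {(D,R)}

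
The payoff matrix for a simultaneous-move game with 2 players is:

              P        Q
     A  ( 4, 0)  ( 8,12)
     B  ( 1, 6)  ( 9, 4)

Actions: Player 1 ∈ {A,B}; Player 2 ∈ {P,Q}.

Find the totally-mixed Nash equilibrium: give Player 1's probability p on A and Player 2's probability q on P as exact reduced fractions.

P1 indiff ⇒ q·4+(1-q)·8 = q·1+(1-q)·9 ⇒ q(3) = (1-q)(1) ⇒ q = 1/4
P2 indiff ⇒ p·0+(1-p)·6 = p·12+(1-p)·4 ⇒ p(-12) = (1-p)(-2) ⇒ p = 1/7

(p,q) = (1/7, 1/4)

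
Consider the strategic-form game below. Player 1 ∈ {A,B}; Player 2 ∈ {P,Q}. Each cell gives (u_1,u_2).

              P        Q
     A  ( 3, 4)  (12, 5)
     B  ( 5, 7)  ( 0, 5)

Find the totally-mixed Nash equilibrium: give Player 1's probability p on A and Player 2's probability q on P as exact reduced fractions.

P1 mixes 2/3 on A; P2 mixes 6/7 on P

P1 indiff ⇒ q·3+(1-q)·12 = q·5+(1-q)·0 ⇒ q(-2) = (1-q)(-12) ⇒ q = 6/7
P2 indiff ⇒ p·4+(1-p)·7 = p·5+(1-p)·5 ⇒ p(-1) = (1-p)(-2) ⇒ p = 2/3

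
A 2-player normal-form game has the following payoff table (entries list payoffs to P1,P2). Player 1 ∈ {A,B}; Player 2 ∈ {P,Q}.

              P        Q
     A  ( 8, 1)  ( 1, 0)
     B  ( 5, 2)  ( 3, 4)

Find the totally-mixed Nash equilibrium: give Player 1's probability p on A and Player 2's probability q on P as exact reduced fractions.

(p,q) = (2/3, 2/5)

P1 indiff ⇒ q·8+(1-q)·1 = q·5+(1-q)·3 ⇒ q(3) = (1-q)(2) ⇒ q = 2/5
P2 indiff ⇒ p·1+(1-p)·2 = p·0+(1-p)·4 ⇒ p(1) = (1-p)(2) ⇒ p = 2/3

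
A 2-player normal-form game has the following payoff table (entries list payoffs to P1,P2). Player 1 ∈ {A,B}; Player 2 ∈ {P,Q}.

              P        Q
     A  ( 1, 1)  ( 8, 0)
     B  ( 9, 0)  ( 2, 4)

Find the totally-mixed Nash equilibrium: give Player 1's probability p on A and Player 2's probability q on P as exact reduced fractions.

P1 indiff ⇒ q·1+(1-q)·8 = q·9+(1-q)·2 ⇒ q(-8) = (1-q)(-6) ⇒ q = 3/7
P2 indiff ⇒ p·1+(1-p)·0 = p·0+(1-p)·4 ⇒ p(1) = (1-p)(4) ⇒ p = 4/5

P1 mixes 4/5 on A; P2 mixes 3/7 on P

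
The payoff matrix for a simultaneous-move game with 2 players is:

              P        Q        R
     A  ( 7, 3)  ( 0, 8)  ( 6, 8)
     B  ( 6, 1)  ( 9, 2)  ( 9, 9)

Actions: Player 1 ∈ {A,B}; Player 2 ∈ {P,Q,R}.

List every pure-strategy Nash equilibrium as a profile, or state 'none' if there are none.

(A,P): not NE [P2→R gives 8>3]
(A,Q): not NE [P1→B gives 9>0]
(A,R): not NE [P1→B gives 9>6]
(B,P): not NE [P1→A gives 7>6; P2→R gives 9>1]
(B,Q): not NE [P2→R gives 9>2]
(B,R): NE

Nash profiles: (B,R)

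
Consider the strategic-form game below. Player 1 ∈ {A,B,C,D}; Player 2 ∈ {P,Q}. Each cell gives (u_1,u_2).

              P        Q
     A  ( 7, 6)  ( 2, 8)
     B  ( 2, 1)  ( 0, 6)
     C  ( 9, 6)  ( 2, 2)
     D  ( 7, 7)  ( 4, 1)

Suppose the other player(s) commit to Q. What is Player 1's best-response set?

BR_1 = {D}

u_1(A vs Q) = 2
u_1(B vs Q) = 0
u_1(C vs Q) = 2
u_1(D vs Q) = 4
max payoff 4 at {D}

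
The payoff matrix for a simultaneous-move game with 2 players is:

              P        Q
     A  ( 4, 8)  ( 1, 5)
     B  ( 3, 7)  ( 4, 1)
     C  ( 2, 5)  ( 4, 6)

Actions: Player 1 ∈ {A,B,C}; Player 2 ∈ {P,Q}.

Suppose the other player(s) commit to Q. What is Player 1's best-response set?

u_1(A vs Q) = 1
u_1(B vs Q) = 4
u_1(C vs Q) = 4
max payoff 4 at {B,C}

BR_1 = {B,C}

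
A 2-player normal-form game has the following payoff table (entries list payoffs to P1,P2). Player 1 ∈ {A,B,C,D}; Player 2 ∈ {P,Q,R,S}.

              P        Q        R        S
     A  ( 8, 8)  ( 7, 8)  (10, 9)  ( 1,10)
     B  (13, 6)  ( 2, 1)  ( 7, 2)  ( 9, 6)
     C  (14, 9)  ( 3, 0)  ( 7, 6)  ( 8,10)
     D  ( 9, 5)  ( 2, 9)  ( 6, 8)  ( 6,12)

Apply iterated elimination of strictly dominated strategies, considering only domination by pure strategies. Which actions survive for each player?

Remaining: P1:{B,C} P2:{P,S}

P1 drop D (C beats it: P:14>9 Q:3>2 R:7>6 S:8>6)
P2 drop Q (R beats it: A:9>8 B:2>1 C:6>0)
P2 drop R (S beats it: A:10>9 B:6>2 C:10>6)
P1 drop A (B beats it: P:13>8 S:9>1)
P1→{B,C} P2→{P,S}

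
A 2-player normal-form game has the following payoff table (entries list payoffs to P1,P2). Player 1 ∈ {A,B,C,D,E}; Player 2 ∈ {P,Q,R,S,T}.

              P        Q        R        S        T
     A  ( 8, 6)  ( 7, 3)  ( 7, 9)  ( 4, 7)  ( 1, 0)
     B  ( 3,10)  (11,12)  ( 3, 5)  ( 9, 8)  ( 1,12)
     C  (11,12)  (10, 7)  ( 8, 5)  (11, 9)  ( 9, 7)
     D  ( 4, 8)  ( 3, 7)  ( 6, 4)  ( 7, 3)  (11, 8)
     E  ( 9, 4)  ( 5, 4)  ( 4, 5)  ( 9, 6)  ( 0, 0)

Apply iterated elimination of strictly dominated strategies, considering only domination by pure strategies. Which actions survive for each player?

Remaining: P1:{B,C,D} P2:{P,Q,T}

P1 drop A (C beats it: P:11>8 Q:10>7 R:8>7 S:11>4 T:9>1)
P1 drop E (C beats it: P:11>9 Q:10>5 R:8>4 S:11>9 T:9>0)
P2 drop R (P beats it: B:10>5 C:12>5 D:8>4)
P2 drop S (P beats it: B:10>8 C:12>9 D:8>3)
P1→{B,C,D} P2→{P,Q,T}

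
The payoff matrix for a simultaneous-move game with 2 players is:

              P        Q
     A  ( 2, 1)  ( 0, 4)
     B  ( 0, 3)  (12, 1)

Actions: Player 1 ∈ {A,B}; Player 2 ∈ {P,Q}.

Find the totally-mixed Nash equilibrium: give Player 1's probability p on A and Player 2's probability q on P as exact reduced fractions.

(p,q) = (2/5, 6/7)

P1 indiff ⇒ q·2+(1-q)·0 = q·0+(1-q)·12 ⇒ q(2) = (1-q)(12) ⇒ q = 6/7
P2 indiff ⇒ p·1+(1-p)·3 = p·4+(1-p)·1 ⇒ p(-3) = (1-p)(-2) ⇒ p = 2/5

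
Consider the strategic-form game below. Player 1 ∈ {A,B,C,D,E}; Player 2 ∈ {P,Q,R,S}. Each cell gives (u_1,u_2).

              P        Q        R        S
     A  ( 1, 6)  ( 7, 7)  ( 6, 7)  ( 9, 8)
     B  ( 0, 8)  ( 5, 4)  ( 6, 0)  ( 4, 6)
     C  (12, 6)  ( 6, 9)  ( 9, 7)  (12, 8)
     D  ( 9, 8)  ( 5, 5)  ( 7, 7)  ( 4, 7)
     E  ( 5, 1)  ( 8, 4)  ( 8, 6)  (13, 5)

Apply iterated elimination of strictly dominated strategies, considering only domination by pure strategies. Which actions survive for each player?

P1 drop A (E beats it: P:5>1 Q:8>7 R:8>6 S:13>9)
P1 drop B (C beats it: P:12>0 Q:6>5 R:9>6 S:12>4)
P1 drop D (C beats it: P:12>9 Q:6>5 R:9>7 S:12>4)
P2 drop P (Q beats it: C:9>6 E:4>1)
P1→{C,E} P2→{Q,R,S}

Survivors P1:{C,E} P2:{Q,R,S}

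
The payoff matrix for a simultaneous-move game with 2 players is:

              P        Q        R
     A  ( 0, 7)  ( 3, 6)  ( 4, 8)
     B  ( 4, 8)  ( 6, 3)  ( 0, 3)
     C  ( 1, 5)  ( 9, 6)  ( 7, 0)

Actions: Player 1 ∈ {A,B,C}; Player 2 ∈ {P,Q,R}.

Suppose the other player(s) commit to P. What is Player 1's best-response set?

P1 best: {B}

u_1(A vs P) = 0
u_1(B vs P) = 4
u_1(C vs P) = 1
max payoff 4 at {B}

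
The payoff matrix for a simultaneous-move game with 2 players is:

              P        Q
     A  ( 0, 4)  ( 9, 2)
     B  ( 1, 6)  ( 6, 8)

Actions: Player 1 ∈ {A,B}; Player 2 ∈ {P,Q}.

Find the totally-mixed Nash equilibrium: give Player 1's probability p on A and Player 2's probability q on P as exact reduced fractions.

(p,q) = (1/2, 3/4)

P1 indiff ⇒ q·0+(1-q)·9 = q·1+(1-q)·6 ⇒ q(-1) = (1-q)(-3) ⇒ q = 3/4
P2 indiff ⇒ p·4+(1-p)·6 = p·2+(1-p)·8 ⇒ p(2) = (1-p)(2) ⇒ p = 1/2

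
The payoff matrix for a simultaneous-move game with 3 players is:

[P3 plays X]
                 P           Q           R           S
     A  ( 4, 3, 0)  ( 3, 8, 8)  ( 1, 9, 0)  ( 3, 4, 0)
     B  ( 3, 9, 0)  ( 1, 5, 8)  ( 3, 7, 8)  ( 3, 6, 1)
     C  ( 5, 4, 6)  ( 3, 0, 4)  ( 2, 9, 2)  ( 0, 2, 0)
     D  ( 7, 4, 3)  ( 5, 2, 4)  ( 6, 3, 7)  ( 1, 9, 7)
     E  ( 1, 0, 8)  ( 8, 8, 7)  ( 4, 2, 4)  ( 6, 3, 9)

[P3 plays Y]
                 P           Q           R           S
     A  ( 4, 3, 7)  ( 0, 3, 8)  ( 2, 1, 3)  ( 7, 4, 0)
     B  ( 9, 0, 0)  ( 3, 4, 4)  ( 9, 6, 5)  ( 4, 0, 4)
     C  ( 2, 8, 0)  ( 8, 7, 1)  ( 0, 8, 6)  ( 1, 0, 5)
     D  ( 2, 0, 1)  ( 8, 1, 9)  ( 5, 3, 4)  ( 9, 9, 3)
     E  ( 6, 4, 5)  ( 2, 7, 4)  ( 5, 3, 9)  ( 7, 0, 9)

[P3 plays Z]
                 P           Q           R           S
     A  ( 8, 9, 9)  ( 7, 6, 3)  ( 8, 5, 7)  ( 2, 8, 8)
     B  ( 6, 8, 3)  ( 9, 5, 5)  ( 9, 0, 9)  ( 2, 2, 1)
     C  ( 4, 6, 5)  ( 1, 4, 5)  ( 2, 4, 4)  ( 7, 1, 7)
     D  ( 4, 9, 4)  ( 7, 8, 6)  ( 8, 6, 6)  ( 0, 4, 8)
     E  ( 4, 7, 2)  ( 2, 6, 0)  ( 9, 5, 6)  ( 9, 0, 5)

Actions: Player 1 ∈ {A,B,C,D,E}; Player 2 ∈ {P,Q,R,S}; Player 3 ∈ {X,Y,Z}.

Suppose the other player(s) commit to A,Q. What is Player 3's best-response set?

P3 best: {X,Y}

u_3(X vs A,Q) = 8
u_3(Y vs A,Q) = 8
u_3(Z vs A,Q) = 3
max payoff 8 at {X,Y}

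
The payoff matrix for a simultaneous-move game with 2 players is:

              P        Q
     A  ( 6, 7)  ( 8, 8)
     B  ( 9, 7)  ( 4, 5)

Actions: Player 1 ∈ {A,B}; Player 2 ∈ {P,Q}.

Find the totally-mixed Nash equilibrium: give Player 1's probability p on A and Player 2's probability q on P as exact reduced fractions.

P1 indiff ⇒ q·6+(1-q)·8 = q·9+(1-q)·4 ⇒ q(-3) = (1-q)(-4) ⇒ q = 4/7
P2 indiff ⇒ p·7+(1-p)·7 = p·8+(1-p)·5 ⇒ p(-1) = (1-p)(-2) ⇒ p = 2/3

(p,q) = (2/3, 4/7)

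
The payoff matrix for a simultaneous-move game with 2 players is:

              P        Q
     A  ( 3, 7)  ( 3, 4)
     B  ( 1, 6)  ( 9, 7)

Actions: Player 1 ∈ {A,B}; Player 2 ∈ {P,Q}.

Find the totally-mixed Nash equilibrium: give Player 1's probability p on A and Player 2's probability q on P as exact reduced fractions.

P1 mixes 1/4 on A; P2 mixes 3/4 on P

P1 indiff ⇒ q·3+(1-q)·3 = q·1+(1-q)·9 ⇒ q(2) = (1-q)(6) ⇒ q = 3/4
P2 indiff ⇒ p·7+(1-p)·6 = p·4+(1-p)·7 ⇒ p(3) = (1-p)(1) ⇒ p = 1/4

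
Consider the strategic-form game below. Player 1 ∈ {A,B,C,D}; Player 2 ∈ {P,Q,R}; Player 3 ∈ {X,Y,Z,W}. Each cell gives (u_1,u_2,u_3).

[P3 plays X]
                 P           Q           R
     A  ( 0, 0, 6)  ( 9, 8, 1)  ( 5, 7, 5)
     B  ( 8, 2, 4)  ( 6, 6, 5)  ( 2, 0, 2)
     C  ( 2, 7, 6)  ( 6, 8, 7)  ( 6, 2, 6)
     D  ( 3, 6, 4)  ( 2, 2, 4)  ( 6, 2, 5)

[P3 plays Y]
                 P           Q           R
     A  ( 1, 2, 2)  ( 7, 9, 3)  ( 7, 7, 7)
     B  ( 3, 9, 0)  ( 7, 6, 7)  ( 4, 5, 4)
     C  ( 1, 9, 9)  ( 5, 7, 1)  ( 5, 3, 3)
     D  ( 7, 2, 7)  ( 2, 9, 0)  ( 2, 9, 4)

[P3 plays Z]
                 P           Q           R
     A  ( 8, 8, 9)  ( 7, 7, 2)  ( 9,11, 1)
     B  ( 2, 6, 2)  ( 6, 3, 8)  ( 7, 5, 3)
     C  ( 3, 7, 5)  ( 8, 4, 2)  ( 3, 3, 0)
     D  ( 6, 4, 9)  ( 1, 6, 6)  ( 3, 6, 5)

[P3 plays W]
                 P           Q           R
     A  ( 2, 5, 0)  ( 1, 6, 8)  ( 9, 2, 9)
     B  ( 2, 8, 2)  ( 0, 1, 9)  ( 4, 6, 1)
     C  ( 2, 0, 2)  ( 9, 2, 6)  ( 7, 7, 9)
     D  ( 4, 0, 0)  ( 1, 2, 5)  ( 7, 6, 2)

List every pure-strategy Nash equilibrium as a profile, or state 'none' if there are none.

No pure NE.

(A,P,X): not NE [P1→B gives 8>0; P2→Q gives 8>0; P3→Z gives 9>6]
(A,P,Y): not NE [P1→D gives 7>1; P2→Q gives 9>2; P3→Z gives 9>2]
(A,P,Z): not NE [P2→R gives 11>8]
(A,P,W): not NE [P1→D gives 4>2; P2→Q gives 6>5; P3→Z gives 9>0]
(A,Q,X): not NE [P3→W gives 8>1]
(A,Q,Y): not NE [P3→W gives 8>3]
(A,Q,Z): not NE [P1→C gives 8>7; P2→R gives 11>7; P3→W gives 8>2]
(A,Q,W): not NE [P1→C gives 9>1]
(A,R,X): not NE [P1→D gives 6>5; P2→Q gives 8>7; P3→W gives 9>5]
(A,R,Y): not NE [P2→Q gives 9>7; P3→W gives 9>7]
(A,R,Z): not NE [P3→W gives 9>1]
(A,R,W): not NE [P2→Q gives 6>2]
(B,P,X): not NE [P2→Q gives 6>2]
(B,P,Y): not NE [P1→D gives 7>3; P3→X gives 4>0]
(B,P,Z): not NE [P1→A gives 8>2; P3→X gives 4>2]
(B,P,W): not NE [P1→D gives 4>2; P3→X gives 4>2]
(B,Q,X): not NE [P1→A gives 9>6; P3→W gives 9>5]
(B,Q,Y): not NE [P2→P gives 9>6; P3→W gives 9>7]
(B,Q,Z): not NE [P1→C gives 8>6; P2→P gives 6>3; P3→W gives 9>8]
(B,Q,W): not NE [P1→C gives 9>0; P2→P gives 8>1]
(B,R,X): not NE [P1→D gives 6>2; P2→Q gives 6>0; P3→Y gives 4>2]
(B,R,Y): not NE [P1→A gives 7>4; P2→P gives 9>5]
(B,R,Z): not NE [P1→A gives 9>7; P2→P gives 6>5; P3→Y gives 4>3]
(B,R,W): not NE [P1→A gives 9>4; P2→P gives 8>6; P3→Y gives 4>1]
(C,P,X): not NE [P1→B gives 8>2; P2→Q gives 8>7; P3→Y gives 9>6]
(C,P,Y): not NE [P1→D gives 7>1]
(C,P,Z): not NE [P1→A gives 8>3; P3→Y gives 9>5]
(C,P,W): not NE [P1→D gives 4>2; P2→R gives 7>0; P3→Y gives 9>2]
(C,Q,X): not NE [P1→A gives 9>6]
(C,Q,Y): not NE [P1→B gives 7>5; P2→P gives 9>7; P3→X gives 7>1]
(C,Q,Z): not NE [P2→P gives 7>4; P3→X gives 7>2]
(C,Q,W): not NE [P2→R gives 7>2; P3→X gives 7>6]
(C,R,X): not NE [P2→Q gives 8>2; P3→W gives 9>6]
(C,R,Y): not NE [P1→A gives 7>5; P2→P gives 9>3; P3→W gives 9>3]
(C,R,Z): not NE [P1→A gives 9>3; P2→P gives 7>3; P3→W gives 9>0]
(C,R,W): not NE [P1→A gives 9>7]
(D,P,X): not NE [P1→B gives 8>3; P3→Z gives 9>4]
(D,P,Y): not NE [P2→R gives 9>2; P3→Z gives 9>7]
(D,P,Z): not NE [P1→A gives 8>6; P2→R gives 6>4]
(D,P,W): not NE [P2→R gives 6>0; P3→Z gives 9>0]
(D,Q,X): not NE [P1→A gives 9>2; P2→P gives 6>2; P3→Z gives 6>4]
(D,Q,Y): not NE [P1→B gives 7>2; P3→Z gives 6>0]
(D,Q,Z): not NE [P1→C gives 8>1]
(D,Q,W): not NE [P1→C gives 9>1; P2→R gives 6>2; P3→Z gives 6>5]
(D,R,X): not NE [P2→P gives 6>2]
(D,R,Y): not NE [P1→A gives 7>2; P3→Z gives 5>4]
(D,R,Z): not NE [P1→A gives 9>3]
(D,R,W): not NE [P1→A gives 9>7; P3→Z gives 5>2]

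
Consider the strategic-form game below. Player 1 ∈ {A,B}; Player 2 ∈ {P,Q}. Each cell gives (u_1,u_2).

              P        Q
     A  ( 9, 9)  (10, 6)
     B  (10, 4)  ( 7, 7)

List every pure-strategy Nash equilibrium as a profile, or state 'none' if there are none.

No pure NE.

(A,P): not NE [P1→B gives 10>9]
(A,Q): not NE [P2→P gives 9>6]
(B,P): not NE [P2→Q gives 7>4]
(B,Q): not NE [P1→A gives 10>7]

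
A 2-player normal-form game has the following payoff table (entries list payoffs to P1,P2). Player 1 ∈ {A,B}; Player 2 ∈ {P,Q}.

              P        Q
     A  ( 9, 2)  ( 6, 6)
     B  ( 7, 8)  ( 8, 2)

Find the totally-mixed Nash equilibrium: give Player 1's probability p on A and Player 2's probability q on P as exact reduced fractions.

P1 indiff ⇒ q·9+(1-q)·6 = q·7+(1-q)·8 ⇒ q(2) = (1-q)(2) ⇒ q = 1/2
P2 indiff ⇒ p·2+(1-p)·8 = p·6+(1-p)·2 ⇒ p(-4) = (1-p)(-6) ⇒ p = 3/5

P1 mixes 3/5 on A; P2 mixes 1/2 on P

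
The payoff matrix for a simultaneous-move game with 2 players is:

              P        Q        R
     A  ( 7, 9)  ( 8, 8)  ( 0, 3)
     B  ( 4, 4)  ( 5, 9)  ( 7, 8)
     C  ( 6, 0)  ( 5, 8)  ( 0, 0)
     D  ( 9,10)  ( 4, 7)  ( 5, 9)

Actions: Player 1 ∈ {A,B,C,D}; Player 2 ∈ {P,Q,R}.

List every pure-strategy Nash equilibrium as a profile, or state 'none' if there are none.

(A,P): not NE [P1→D gives 9>7]
(A,Q): not NE [P2→P gives 9>8]
(A,R): not NE [P1→B gives 7>0; P2→P gives 9>3]
(B,P): not NE [P1→D gives 9>4; P2→Q gives 9>4]
(B,Q): not NE [P1→A gives 8>5]
(B,R): not NE [P2→Q gives 9>8]
(C,P): not NE [P1→D gives 9>6; P2→Q gives 8>0]
(C,Q): not NE [P1→A gives 8>5]
(C,R): not NE [P1→B gives 7>0; P2→Q gives 8>0]
(D,P): NE
(D,Q): not NE [P1→A gives 8>4; P2→P gives 10>7]
(D,R): not NE [P1→B gives 7>5; P2→P gives 10>9]

NE set: (D,P)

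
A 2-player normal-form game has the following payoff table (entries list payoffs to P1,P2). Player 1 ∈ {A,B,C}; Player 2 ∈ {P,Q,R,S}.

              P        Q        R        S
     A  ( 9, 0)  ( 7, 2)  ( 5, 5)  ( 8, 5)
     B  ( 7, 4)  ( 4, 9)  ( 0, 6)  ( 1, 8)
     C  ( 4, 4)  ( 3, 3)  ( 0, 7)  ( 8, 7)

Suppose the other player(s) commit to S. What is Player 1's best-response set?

u_1(A vs S) = 8
u_1(B vs S) = 1
u_1(C vs S) = 8
max payoff 8 at {A,C}

BR_1 = {A,C}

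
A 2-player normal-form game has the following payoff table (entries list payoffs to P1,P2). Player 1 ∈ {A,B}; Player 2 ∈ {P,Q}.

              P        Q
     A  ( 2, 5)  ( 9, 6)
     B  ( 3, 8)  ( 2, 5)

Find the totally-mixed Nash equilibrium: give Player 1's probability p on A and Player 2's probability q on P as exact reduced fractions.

P1 mixes 3/4 on A; P2 mixes 7/8 on P

P1 indiff ⇒ q·2+(1-q)·9 = q·3+(1-q)·2 ⇒ q(-1) = (1-q)(-7) ⇒ q = 7/8
P2 indiff ⇒ p·5+(1-p)·8 = p·6+(1-p)·5 ⇒ p(-1) = (1-p)(-3) ⇒ p = 3/4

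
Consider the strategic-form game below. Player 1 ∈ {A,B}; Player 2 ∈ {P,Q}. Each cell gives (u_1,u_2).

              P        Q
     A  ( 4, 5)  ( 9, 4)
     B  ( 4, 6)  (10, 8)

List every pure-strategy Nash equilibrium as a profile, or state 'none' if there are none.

(A,P): NE
(A,Q): not NE [P1→B gives 10>9; P2→P gives 5>4]
(B,P): not NE [P2→Q gives 8>6]
(B,Q): NE

PSNE = {(A,P), (B,Q)}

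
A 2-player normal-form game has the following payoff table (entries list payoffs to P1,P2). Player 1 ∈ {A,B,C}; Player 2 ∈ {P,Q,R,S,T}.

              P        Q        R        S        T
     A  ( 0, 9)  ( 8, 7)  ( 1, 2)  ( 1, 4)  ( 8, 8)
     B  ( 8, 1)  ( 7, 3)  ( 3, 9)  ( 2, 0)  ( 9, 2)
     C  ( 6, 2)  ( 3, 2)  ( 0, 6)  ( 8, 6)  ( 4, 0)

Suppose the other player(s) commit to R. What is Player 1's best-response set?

P1 best: {B}

u_1(A vs R) = 1
u_1(B vs R) = 3
u_1(C vs R) = 0
max payoff 3 at {B}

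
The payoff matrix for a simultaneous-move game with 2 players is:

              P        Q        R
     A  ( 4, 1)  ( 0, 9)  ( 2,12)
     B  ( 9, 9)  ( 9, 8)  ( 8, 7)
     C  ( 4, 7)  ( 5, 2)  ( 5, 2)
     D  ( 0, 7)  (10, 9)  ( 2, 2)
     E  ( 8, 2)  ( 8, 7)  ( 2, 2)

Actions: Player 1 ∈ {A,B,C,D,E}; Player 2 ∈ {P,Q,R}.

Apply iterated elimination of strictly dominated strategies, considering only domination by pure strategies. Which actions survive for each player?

IESDS → P1:{B,D} P2:{P,Q}

P1 drop A (B beats it: P:9>4 Q:9>0 R:8>2)
P1 drop C (B beats it: P:9>4 Q:9>5 R:8>5)
P1 drop E (B beats it: P:9>8 Q:9>8 R:8>2)
P2 drop R (P beats it: B:9>7 D:7>2)
P1→{B,D} P2→{P,Q}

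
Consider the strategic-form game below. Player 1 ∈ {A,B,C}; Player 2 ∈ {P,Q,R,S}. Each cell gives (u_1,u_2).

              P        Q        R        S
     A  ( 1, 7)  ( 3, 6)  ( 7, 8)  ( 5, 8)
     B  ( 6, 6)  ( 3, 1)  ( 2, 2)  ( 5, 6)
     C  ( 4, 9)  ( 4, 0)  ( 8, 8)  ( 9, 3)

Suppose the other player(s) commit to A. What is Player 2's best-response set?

u_2(P vs A) = 7
u_2(Q vs A) = 6
u_2(R vs A) = 8
u_2(S vs A) = 8
max payoff 8 at {R,S}

argmax u_2 = {R,S}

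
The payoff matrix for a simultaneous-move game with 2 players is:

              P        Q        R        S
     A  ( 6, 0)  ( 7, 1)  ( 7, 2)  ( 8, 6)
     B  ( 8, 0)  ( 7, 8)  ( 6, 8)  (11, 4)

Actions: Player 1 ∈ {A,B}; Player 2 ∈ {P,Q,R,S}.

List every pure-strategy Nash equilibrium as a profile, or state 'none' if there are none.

(A,P): not NE [P1→B gives 8>6; P2→S gives 6>0]
(A,Q): not NE [P2→S gives 6>1]
(A,R): not NE [P2→S gives 6>2]
(A,S): not NE [P1→B gives 11>8]
(B,P): not NE [P2→R gives 8>0]
(B,Q): NE
(B,R): not NE [P1→A gives 7>6]
(B,S): not NE [P2→R gives 8>4]

PSNE = {(B,Q)}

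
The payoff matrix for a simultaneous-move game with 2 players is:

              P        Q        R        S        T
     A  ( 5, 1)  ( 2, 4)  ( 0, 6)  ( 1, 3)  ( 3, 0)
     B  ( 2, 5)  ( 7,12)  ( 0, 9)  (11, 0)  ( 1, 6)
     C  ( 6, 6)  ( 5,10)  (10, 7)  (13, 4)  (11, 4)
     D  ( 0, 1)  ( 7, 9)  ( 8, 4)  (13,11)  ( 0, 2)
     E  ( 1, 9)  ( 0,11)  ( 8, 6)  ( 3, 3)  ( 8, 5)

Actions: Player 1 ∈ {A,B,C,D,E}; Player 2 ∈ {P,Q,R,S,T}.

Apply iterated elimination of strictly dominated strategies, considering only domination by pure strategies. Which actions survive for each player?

P1 drop A (C beats it: P:6>5 Q:5>2 R:10>0 S:13>1 T:11>3)
P1 drop E (C beats it: P:6>1 Q:5>0 R:10>8 S:13>3 T:11>8)
P2 drop P (Q beats it: B:12>5 C:10>6 D:9>1)
P2 drop R (Q beats it: B:12>9 C:10>7 D:9>4)
P2 drop T (Q beats it: B:12>6 C:10>4 D:9>2)
P1→{B,C,D} P2→{Q,S}

IESDS → P1:{B,C,D} P2:{Q,S}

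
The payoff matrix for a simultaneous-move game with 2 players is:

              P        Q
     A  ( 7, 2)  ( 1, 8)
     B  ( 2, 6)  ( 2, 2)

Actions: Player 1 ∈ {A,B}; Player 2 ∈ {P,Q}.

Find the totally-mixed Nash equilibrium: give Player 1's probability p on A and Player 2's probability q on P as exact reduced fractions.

P1 indiff ⇒ q·7+(1-q)·1 = q·2+(1-q)·2 ⇒ q(5) = (1-q)(1) ⇒ q = 1/6
P2 indiff ⇒ p·2+(1-p)·6 = p·8+(1-p)·2 ⇒ p(-6) = (1-p)(-4) ⇒ p = 2/5

(p,q) = (2/5, 1/6)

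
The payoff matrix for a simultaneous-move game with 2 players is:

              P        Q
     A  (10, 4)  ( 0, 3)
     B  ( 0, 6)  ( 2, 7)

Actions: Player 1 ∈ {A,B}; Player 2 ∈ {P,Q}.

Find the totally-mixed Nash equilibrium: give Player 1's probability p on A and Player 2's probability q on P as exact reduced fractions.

P1 indiff ⇒ q·10+(1-q)·0 = q·0+(1-q)·2 ⇒ q(10) = (1-q)(2) ⇒ q = 1/6
P2 indiff ⇒ p·4+(1-p)·6 = p·3+(1-p)·7 ⇒ p(1) = (1-p)(1) ⇒ p = 1/2

p=1/2, q=1/6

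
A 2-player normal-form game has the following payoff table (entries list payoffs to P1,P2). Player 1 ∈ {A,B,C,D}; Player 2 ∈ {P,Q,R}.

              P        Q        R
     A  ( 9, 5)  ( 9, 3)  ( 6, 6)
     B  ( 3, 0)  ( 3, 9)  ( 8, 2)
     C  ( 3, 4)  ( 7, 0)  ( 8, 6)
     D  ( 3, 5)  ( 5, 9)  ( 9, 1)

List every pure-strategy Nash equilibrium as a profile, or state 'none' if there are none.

(A,P): not NE [P2→R gives 6>5]
(A,Q): not NE [P2→R gives 6>3]
(A,R): not NE [P1→D gives 9>6]
(B,P): not NE [P1→A gives 9>3; P2→Q gives 9>0]
(B,Q): not NE [P1→A gives 9>3]
(B,R): not NE [P1→D gives 9>8; P2→Q gives 9>2]
(C,P): not NE [P1→A gives 9>3; P2→R gives 6>4]
(C,Q): not NE [P1→A gives 9>7; P2→R gives 6>0]
(C,R): not NE [P1→D gives 9>8]
(D,P): not NE [P1→A gives 9>3; P2→Q gives 9>5]
(D,Q): not NE [P1→A gives 9>5]
(D,R): not NE [P2→Q gives 9>1]

Equilibria: none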